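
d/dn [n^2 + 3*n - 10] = 2*n + 3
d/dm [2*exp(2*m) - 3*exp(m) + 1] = (4*exp(m) - 3)*exp(m)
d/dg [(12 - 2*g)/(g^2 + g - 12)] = 2*(-g^2 - g + (g - 6)*(2*g + 1) + 12)/(g^2 + g - 12)^2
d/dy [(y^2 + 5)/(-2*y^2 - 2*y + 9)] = 2*(-y^2 + 19*y + 5)/(4*y^4 + 8*y^3 - 32*y^2 - 36*y + 81)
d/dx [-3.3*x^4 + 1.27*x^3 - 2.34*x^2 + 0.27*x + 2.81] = -13.2*x^3 + 3.81*x^2 - 4.68*x + 0.27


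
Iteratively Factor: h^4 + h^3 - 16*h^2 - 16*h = (h + 1)*(h^3 - 16*h) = (h - 4)*(h + 1)*(h^2 + 4*h) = (h - 4)*(h + 1)*(h + 4)*(h)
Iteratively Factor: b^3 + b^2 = (b)*(b^2 + b) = b*(b + 1)*(b)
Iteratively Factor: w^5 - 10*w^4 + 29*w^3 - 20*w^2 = (w - 5)*(w^4 - 5*w^3 + 4*w^2) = w*(w - 5)*(w^3 - 5*w^2 + 4*w) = w*(w - 5)*(w - 1)*(w^2 - 4*w) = w^2*(w - 5)*(w - 1)*(w - 4)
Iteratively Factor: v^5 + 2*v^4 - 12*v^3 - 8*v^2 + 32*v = (v - 2)*(v^4 + 4*v^3 - 4*v^2 - 16*v) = (v - 2)^2*(v^3 + 6*v^2 + 8*v) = (v - 2)^2*(v + 4)*(v^2 + 2*v) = v*(v - 2)^2*(v + 4)*(v + 2)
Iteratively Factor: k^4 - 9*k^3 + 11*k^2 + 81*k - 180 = (k + 3)*(k^3 - 12*k^2 + 47*k - 60) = (k - 4)*(k + 3)*(k^2 - 8*k + 15) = (k - 5)*(k - 4)*(k + 3)*(k - 3)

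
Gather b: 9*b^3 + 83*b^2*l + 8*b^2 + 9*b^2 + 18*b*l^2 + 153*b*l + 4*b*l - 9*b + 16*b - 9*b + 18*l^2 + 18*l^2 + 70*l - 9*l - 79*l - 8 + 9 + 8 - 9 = 9*b^3 + b^2*(83*l + 17) + b*(18*l^2 + 157*l - 2) + 36*l^2 - 18*l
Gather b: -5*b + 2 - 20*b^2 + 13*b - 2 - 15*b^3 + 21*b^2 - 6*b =-15*b^3 + b^2 + 2*b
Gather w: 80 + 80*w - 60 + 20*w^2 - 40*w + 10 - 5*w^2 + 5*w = 15*w^2 + 45*w + 30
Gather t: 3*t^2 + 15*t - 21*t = 3*t^2 - 6*t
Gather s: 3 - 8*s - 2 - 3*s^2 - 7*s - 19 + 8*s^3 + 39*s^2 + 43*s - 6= 8*s^3 + 36*s^2 + 28*s - 24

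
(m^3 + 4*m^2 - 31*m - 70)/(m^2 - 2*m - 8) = (m^2 + 2*m - 35)/(m - 4)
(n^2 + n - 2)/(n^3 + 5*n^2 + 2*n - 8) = 1/(n + 4)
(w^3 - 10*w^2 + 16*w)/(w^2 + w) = (w^2 - 10*w + 16)/(w + 1)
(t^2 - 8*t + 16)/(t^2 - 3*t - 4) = (t - 4)/(t + 1)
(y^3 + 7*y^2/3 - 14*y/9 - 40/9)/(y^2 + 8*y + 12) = (y^2 + y/3 - 20/9)/(y + 6)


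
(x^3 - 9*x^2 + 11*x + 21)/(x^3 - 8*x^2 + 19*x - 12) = (x^2 - 6*x - 7)/(x^2 - 5*x + 4)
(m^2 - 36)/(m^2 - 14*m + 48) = (m + 6)/(m - 8)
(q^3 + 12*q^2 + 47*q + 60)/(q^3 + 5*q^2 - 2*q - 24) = (q + 5)/(q - 2)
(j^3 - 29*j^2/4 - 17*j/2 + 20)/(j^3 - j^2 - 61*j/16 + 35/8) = 4*(j - 8)/(4*j - 7)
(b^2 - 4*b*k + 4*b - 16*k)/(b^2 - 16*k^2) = (b + 4)/(b + 4*k)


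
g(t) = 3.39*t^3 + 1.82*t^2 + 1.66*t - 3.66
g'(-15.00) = 2235.31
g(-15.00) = -11060.31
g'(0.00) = 1.66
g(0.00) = -3.66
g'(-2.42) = 52.41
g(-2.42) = -45.06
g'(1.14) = 19.03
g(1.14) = 5.62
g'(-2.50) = 56.12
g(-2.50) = -49.40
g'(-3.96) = 146.73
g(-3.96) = -192.21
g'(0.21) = 2.87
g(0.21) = -3.20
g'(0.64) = 8.16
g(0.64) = -0.96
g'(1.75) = 39.18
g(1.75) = 22.99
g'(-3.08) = 86.93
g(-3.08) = -90.56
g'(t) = 10.17*t^2 + 3.64*t + 1.66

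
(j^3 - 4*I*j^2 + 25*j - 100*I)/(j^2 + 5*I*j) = j - 9*I - 20/j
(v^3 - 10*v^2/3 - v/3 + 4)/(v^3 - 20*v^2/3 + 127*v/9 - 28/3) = 3*(v + 1)/(3*v - 7)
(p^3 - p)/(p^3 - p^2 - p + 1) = p/(p - 1)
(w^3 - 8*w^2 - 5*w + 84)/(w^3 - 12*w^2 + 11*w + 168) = (w - 4)/(w - 8)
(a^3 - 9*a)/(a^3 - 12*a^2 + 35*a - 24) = a*(a + 3)/(a^2 - 9*a + 8)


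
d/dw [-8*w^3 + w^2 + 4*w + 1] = -24*w^2 + 2*w + 4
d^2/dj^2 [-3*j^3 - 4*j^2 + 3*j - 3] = -18*j - 8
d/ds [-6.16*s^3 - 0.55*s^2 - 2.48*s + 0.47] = -18.48*s^2 - 1.1*s - 2.48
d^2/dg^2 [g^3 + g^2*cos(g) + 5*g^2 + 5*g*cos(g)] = -g^2*cos(g) - 4*g*sin(g) - 5*g*cos(g) + 6*g - 10*sin(g) + 2*cos(g) + 10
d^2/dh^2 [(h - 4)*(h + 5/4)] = 2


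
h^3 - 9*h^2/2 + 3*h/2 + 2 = (h - 4)*(h - 1)*(h + 1/2)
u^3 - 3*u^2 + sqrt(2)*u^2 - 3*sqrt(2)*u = u*(u - 3)*(u + sqrt(2))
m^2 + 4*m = m*(m + 4)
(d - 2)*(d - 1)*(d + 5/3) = d^3 - 4*d^2/3 - 3*d + 10/3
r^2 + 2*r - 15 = (r - 3)*(r + 5)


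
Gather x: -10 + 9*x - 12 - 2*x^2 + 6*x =-2*x^2 + 15*x - 22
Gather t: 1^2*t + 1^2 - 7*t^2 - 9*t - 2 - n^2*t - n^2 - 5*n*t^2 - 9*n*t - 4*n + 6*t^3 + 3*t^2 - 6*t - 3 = -n^2 - 4*n + 6*t^3 + t^2*(-5*n - 4) + t*(-n^2 - 9*n - 14) - 4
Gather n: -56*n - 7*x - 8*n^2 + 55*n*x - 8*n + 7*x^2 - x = -8*n^2 + n*(55*x - 64) + 7*x^2 - 8*x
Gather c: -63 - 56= -119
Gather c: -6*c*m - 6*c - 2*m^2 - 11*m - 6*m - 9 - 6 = c*(-6*m - 6) - 2*m^2 - 17*m - 15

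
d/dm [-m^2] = -2*m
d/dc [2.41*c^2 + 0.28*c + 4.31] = 4.82*c + 0.28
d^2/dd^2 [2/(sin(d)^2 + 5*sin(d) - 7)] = 2*(-4*sin(d)^4 - 15*sin(d)^3 - 47*sin(d)^2 - 5*sin(d) + 64)/(sin(d)^2 + 5*sin(d) - 7)^3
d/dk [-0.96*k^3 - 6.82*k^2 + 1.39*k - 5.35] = -2.88*k^2 - 13.64*k + 1.39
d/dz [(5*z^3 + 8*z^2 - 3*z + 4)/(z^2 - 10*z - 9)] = (5*z^4 - 100*z^3 - 212*z^2 - 152*z + 67)/(z^4 - 20*z^3 + 82*z^2 + 180*z + 81)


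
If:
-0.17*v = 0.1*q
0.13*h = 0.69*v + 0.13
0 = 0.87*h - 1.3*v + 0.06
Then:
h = -0.49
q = 0.48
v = -0.28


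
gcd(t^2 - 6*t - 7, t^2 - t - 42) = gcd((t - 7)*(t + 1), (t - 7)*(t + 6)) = t - 7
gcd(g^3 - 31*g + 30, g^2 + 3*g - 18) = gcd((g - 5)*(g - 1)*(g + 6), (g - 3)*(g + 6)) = g + 6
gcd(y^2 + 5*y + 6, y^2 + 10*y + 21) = y + 3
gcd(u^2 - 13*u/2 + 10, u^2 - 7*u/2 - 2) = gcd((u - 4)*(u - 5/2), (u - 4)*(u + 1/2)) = u - 4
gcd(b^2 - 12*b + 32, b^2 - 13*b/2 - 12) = b - 8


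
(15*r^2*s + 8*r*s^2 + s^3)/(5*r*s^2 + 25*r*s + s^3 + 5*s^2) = (3*r + s)/(s + 5)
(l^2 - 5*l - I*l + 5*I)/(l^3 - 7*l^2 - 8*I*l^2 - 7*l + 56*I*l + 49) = (l - 5)/(l^2 - 7*l*(1 + I) + 49*I)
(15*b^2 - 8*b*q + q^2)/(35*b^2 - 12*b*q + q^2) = (-3*b + q)/(-7*b + q)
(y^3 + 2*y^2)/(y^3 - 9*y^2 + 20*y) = y*(y + 2)/(y^2 - 9*y + 20)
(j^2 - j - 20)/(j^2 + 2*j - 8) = (j - 5)/(j - 2)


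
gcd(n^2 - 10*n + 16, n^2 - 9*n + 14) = n - 2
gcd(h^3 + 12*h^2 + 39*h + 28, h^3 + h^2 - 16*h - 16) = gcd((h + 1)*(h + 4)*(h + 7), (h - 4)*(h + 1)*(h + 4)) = h^2 + 5*h + 4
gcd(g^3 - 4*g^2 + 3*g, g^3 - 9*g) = g^2 - 3*g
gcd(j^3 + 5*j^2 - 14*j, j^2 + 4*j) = j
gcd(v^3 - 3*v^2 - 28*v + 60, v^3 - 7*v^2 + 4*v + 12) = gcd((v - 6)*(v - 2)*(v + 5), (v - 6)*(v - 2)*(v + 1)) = v^2 - 8*v + 12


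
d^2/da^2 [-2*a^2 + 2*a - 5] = -4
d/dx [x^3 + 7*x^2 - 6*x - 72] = 3*x^2 + 14*x - 6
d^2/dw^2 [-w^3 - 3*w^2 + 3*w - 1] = -6*w - 6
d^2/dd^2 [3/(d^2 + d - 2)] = 6*(-d^2 - d + (2*d + 1)^2 + 2)/(d^2 + d - 2)^3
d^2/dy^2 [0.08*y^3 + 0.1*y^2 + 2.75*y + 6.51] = 0.48*y + 0.2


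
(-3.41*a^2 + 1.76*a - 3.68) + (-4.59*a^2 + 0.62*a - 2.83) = -8.0*a^2 + 2.38*a - 6.51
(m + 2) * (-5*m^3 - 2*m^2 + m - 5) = -5*m^4 - 12*m^3 - 3*m^2 - 3*m - 10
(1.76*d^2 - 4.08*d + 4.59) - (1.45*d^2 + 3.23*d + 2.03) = 0.31*d^2 - 7.31*d + 2.56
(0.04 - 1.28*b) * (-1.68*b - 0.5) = 2.1504*b^2 + 0.5728*b - 0.02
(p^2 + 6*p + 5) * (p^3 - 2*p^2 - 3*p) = p^5 + 4*p^4 - 10*p^3 - 28*p^2 - 15*p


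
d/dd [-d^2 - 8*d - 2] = -2*d - 8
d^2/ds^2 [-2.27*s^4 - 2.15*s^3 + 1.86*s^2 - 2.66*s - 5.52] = -27.24*s^2 - 12.9*s + 3.72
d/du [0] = 0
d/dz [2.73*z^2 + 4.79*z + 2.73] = 5.46*z + 4.79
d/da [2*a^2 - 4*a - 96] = 4*a - 4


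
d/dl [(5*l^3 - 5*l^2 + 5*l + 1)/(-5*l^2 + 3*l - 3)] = (-25*l^4 + 30*l^3 - 35*l^2 + 40*l - 18)/(25*l^4 - 30*l^3 + 39*l^2 - 18*l + 9)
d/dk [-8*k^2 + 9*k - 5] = 9 - 16*k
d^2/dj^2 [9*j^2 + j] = 18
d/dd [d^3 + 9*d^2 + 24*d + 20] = 3*d^2 + 18*d + 24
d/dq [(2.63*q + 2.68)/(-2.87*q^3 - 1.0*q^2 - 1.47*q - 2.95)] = (15.0962*q^3 + 25.7048*q^2 + 5.36*q - 3.8189)/(8.2369*q^6 + 5.74*q^5 + 9.4378*q^4 + 19.873*q^3 + 8.0609*q^2 + 8.673*q + 8.7025)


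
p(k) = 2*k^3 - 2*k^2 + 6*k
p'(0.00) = 6.00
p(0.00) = 0.00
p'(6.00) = 198.00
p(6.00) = 396.00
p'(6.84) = 259.35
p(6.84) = 587.50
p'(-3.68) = 101.97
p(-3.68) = -148.84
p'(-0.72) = 11.99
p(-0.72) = -6.10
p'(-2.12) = 41.45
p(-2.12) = -40.77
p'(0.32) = 5.33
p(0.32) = 1.78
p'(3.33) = 59.21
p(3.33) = 71.65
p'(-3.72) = 103.91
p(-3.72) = -152.95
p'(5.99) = 197.32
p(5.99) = 394.02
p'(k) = 6*k^2 - 4*k + 6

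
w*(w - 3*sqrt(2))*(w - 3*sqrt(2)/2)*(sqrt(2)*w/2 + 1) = sqrt(2)*w^4/2 - 7*w^3/2 + 9*w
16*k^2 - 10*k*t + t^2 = (-8*k + t)*(-2*k + t)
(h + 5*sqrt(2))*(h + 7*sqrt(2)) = h^2 + 12*sqrt(2)*h + 70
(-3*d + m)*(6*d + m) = -18*d^2 + 3*d*m + m^2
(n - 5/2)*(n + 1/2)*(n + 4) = n^3 + 2*n^2 - 37*n/4 - 5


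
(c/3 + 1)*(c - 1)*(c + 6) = c^3/3 + 8*c^2/3 + 3*c - 6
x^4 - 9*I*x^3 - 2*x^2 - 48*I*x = x*(x - 8*I)*(x - 3*I)*(x + 2*I)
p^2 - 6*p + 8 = (p - 4)*(p - 2)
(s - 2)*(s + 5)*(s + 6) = s^3 + 9*s^2 + 8*s - 60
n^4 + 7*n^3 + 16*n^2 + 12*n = n*(n + 2)^2*(n + 3)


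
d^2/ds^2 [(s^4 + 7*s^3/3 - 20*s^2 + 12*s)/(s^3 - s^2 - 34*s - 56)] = 8*(13*s^6 + 408*s^5 + 1758*s^4 + 8294*s^3 + 29652*s^2 + 14952*s - 64176)/(3*(s^9 - 3*s^8 - 99*s^7 + 35*s^6 + 3702*s^5 + 7788*s^4 - 41320*s^3 - 203616*s^2 - 319872*s - 175616))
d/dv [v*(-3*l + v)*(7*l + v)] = -21*l^2 + 8*l*v + 3*v^2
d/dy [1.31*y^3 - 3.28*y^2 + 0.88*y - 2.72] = 3.93*y^2 - 6.56*y + 0.88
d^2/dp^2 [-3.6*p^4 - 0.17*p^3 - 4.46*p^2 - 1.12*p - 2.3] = -43.2*p^2 - 1.02*p - 8.92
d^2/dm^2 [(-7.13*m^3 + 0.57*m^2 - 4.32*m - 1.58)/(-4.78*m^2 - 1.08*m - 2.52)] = (2.27373675443232e-13*m^5 + 48.1579200000001*m^3 + 374.228832*m^2 + 8.38771200000006*m - 65.132352)/(109.215352*m^6 + 74.028816*m^5 + 189.46008*m^4 + 79.3152*m^3 + 99.88272*m^2 + 20.575296*m + 16.003008)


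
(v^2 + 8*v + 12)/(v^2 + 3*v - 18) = (v + 2)/(v - 3)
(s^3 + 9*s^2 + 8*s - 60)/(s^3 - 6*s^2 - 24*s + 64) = (s^2 + 11*s + 30)/(s^2 - 4*s - 32)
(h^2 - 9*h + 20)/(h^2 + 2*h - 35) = (h - 4)/(h + 7)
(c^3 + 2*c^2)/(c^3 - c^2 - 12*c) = c*(c + 2)/(c^2 - c - 12)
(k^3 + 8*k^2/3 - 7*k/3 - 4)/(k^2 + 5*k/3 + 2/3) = (3*k^2 + 5*k - 12)/(3*k + 2)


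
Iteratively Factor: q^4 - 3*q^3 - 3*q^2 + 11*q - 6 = (q - 3)*(q^3 - 3*q + 2) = (q - 3)*(q - 1)*(q^2 + q - 2) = (q - 3)*(q - 1)^2*(q + 2)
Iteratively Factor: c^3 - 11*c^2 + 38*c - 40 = (c - 5)*(c^2 - 6*c + 8) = (c - 5)*(c - 2)*(c - 4)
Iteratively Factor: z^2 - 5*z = (z)*(z - 5)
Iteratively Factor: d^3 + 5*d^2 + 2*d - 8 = (d + 4)*(d^2 + d - 2) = (d + 2)*(d + 4)*(d - 1)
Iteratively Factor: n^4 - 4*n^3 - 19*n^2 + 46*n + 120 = (n + 2)*(n^3 - 6*n^2 - 7*n + 60) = (n - 5)*(n + 2)*(n^2 - n - 12) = (n - 5)*(n + 2)*(n + 3)*(n - 4)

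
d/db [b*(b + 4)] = 2*b + 4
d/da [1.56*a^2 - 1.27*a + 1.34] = 3.12*a - 1.27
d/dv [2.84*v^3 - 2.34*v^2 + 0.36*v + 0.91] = 8.52*v^2 - 4.68*v + 0.36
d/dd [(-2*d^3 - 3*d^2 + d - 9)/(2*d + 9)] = (-8*d^3 - 60*d^2 - 54*d + 27)/(4*d^2 + 36*d + 81)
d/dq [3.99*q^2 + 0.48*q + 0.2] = 7.98*q + 0.48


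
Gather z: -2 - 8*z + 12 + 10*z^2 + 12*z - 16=10*z^2 + 4*z - 6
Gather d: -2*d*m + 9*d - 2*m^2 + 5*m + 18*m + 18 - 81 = d*(9 - 2*m) - 2*m^2 + 23*m - 63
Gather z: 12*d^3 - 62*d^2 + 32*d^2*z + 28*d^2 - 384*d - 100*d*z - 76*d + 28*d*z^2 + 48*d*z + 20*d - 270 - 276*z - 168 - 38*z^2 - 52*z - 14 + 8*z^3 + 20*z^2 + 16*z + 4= 12*d^3 - 34*d^2 - 440*d + 8*z^3 + z^2*(28*d - 18) + z*(32*d^2 - 52*d - 312) - 448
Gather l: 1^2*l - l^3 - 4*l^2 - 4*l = -l^3 - 4*l^2 - 3*l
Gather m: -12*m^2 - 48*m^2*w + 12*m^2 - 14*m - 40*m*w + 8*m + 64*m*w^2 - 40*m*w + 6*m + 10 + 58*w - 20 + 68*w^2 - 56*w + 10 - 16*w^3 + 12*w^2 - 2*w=-48*m^2*w + m*(64*w^2 - 80*w) - 16*w^3 + 80*w^2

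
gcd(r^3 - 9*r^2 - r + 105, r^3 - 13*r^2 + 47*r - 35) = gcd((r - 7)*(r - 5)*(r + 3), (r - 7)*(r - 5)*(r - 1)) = r^2 - 12*r + 35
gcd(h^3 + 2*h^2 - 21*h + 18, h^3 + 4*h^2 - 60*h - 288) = h + 6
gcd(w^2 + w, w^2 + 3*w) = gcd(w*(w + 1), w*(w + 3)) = w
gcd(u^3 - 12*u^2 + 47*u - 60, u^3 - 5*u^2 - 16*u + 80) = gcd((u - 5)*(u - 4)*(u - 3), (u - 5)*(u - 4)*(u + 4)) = u^2 - 9*u + 20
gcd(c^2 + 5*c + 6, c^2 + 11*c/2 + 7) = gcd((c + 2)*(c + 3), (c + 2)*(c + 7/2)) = c + 2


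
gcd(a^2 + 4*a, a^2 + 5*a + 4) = a + 4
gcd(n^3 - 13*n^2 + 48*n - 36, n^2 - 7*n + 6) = n^2 - 7*n + 6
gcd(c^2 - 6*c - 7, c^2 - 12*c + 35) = c - 7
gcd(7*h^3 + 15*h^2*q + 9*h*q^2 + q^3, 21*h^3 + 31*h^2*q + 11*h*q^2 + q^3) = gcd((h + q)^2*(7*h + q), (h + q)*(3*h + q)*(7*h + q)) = 7*h^2 + 8*h*q + q^2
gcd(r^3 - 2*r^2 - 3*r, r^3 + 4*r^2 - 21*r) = r^2 - 3*r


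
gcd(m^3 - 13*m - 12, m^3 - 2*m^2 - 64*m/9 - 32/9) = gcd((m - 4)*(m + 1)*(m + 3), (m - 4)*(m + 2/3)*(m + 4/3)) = m - 4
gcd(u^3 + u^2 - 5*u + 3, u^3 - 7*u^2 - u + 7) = u - 1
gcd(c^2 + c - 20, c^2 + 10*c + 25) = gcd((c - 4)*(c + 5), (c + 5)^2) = c + 5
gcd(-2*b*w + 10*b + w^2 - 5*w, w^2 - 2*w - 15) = w - 5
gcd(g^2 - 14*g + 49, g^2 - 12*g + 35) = g - 7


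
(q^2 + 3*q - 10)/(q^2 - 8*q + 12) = (q + 5)/(q - 6)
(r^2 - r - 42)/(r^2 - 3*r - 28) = (r + 6)/(r + 4)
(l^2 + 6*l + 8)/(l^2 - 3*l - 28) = (l + 2)/(l - 7)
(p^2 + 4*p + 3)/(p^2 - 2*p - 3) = (p + 3)/(p - 3)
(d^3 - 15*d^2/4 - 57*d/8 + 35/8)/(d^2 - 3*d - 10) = (8*d^2 + 10*d - 7)/(8*(d + 2))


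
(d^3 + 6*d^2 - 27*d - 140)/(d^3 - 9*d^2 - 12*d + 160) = (d + 7)/(d - 8)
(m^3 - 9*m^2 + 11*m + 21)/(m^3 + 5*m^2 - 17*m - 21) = (m - 7)/(m + 7)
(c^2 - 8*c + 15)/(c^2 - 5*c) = (c - 3)/c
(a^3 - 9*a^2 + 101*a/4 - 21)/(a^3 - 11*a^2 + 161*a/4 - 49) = (2*a - 3)/(2*a - 7)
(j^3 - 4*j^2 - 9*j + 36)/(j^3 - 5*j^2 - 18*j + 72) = (j^2 - j - 12)/(j^2 - 2*j - 24)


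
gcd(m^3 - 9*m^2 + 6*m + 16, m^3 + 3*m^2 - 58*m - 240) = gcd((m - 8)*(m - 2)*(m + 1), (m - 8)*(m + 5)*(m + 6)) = m - 8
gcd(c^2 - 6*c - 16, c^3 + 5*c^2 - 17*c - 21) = 1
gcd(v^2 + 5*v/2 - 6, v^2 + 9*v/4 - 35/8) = 1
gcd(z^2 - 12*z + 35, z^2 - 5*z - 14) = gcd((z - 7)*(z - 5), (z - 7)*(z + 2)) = z - 7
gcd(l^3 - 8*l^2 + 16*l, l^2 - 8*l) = l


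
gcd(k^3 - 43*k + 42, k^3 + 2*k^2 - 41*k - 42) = k^2 + k - 42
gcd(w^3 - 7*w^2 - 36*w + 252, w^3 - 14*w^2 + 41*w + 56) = w - 7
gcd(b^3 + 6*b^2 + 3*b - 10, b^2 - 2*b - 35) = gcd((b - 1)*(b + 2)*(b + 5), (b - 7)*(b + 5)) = b + 5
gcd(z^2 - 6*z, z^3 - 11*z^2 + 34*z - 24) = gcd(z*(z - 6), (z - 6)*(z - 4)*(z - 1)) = z - 6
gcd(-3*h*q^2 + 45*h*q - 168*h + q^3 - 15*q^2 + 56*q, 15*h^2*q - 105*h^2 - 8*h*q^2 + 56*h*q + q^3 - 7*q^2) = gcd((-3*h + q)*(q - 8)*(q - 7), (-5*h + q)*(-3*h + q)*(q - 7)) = -3*h*q + 21*h + q^2 - 7*q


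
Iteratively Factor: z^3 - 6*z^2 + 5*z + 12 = (z - 3)*(z^2 - 3*z - 4) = (z - 4)*(z - 3)*(z + 1)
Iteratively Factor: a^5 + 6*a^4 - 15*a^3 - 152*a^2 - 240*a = (a - 5)*(a^4 + 11*a^3 + 40*a^2 + 48*a) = (a - 5)*(a + 4)*(a^3 + 7*a^2 + 12*a) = (a - 5)*(a + 3)*(a + 4)*(a^2 + 4*a) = (a - 5)*(a + 3)*(a + 4)^2*(a)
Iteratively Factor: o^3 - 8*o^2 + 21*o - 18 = (o - 2)*(o^2 - 6*o + 9) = (o - 3)*(o - 2)*(o - 3)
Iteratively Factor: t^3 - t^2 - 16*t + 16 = (t + 4)*(t^2 - 5*t + 4) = (t - 1)*(t + 4)*(t - 4)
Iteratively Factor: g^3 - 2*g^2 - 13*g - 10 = (g - 5)*(g^2 + 3*g + 2) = (g - 5)*(g + 2)*(g + 1)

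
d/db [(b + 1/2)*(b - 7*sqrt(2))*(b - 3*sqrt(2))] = 3*b^2 - 20*sqrt(2)*b + b - 5*sqrt(2) + 42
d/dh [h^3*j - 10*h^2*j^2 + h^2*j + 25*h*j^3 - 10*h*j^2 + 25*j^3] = j*(3*h^2 - 20*h*j + 2*h + 25*j^2 - 10*j)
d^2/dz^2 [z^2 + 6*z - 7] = 2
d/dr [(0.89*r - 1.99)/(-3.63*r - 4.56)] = (-40.954023*r - 51.446376)/(3.63*r + 4.56)^3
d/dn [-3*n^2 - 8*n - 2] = -6*n - 8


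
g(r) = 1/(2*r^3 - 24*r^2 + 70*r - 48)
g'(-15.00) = 0.00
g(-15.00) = 0.00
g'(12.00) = 0.00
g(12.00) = 0.00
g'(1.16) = -1.38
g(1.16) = 0.25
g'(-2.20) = -0.00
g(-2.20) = -0.00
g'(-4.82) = -0.00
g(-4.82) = -0.00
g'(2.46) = 0.15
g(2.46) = 0.11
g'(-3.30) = -0.00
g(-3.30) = -0.00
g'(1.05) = -14.27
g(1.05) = 0.74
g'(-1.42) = -0.00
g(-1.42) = -0.00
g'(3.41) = 0.29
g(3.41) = -0.11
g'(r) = (-6*r^2 + 48*r - 70)/(2*r^3 - 24*r^2 + 70*r - 48)^2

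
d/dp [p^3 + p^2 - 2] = p*(3*p + 2)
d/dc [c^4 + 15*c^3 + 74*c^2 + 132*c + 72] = 4*c^3 + 45*c^2 + 148*c + 132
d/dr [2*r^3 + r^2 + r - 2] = 6*r^2 + 2*r + 1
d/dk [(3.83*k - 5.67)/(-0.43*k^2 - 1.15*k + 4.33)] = (1.6469*k^2 - 4.8762*k + 10.0634)/(0.1849*k^4 + 0.989*k^3 - 2.4013*k^2 - 9.959*k + 18.7489)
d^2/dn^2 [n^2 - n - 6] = 2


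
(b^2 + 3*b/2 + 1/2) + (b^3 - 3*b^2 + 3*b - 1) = b^3 - 2*b^2 + 9*b/2 - 1/2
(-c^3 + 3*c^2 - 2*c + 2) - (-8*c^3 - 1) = 7*c^3 + 3*c^2 - 2*c + 3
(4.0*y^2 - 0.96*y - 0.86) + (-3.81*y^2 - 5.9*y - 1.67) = 0.19*y^2 - 6.86*y - 2.53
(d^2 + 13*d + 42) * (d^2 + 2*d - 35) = d^4 + 15*d^3 + 33*d^2 - 371*d - 1470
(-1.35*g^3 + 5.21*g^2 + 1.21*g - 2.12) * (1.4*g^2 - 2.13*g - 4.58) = -1.89*g^5 + 10.1695*g^4 - 3.2203*g^3 - 29.4071*g^2 - 1.0262*g + 9.7096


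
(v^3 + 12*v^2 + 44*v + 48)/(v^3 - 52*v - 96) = (v + 4)/(v - 8)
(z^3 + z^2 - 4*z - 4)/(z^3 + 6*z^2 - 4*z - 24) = (z + 1)/(z + 6)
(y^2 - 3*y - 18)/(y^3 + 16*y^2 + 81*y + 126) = (y - 6)/(y^2 + 13*y + 42)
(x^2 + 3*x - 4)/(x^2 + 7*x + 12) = (x - 1)/(x + 3)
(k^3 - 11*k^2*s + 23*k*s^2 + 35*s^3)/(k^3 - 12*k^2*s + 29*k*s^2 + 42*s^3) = (-k + 5*s)/(-k + 6*s)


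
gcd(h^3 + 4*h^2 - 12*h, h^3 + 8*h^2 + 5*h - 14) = 1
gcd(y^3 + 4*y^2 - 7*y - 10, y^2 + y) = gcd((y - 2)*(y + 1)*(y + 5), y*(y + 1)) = y + 1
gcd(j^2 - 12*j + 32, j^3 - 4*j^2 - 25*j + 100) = j - 4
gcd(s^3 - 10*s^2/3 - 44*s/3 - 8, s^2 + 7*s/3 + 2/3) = s + 2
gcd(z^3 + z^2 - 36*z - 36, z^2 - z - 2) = z + 1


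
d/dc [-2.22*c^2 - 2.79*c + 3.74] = -4.44*c - 2.79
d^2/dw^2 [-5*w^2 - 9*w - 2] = -10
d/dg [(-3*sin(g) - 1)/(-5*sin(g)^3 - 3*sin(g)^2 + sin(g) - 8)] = (-30*sin(g)^3 - 24*sin(g)^2 - 6*sin(g) + 25)*cos(g)/(5*sin(g)^3 + 3*sin(g)^2 - sin(g) + 8)^2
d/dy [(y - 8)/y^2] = (16 - y)/y^3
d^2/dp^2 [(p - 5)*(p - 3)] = 2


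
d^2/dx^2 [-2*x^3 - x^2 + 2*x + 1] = -12*x - 2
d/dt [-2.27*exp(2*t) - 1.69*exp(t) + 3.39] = (-4.54*exp(t) - 1.69)*exp(t)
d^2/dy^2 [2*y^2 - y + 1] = 4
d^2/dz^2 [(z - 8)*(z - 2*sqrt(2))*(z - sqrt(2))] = 6*z - 16 - 6*sqrt(2)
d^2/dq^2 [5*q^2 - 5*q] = 10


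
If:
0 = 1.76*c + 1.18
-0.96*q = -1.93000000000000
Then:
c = -0.67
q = 2.01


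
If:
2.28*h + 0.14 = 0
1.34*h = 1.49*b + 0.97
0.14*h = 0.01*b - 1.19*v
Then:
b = -0.71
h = -0.06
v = 0.00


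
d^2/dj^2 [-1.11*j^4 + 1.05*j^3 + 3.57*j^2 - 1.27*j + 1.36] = -13.32*j^2 + 6.3*j + 7.14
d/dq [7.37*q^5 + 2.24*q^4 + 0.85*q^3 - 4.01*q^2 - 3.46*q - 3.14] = 36.85*q^4 + 8.96*q^3 + 2.55*q^2 - 8.02*q - 3.46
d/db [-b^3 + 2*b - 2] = 2 - 3*b^2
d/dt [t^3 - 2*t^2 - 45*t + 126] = 3*t^2 - 4*t - 45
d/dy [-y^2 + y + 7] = 1 - 2*y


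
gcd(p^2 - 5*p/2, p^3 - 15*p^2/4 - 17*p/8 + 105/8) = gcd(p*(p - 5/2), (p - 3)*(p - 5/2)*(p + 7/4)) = p - 5/2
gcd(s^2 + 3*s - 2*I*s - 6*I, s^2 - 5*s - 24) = s + 3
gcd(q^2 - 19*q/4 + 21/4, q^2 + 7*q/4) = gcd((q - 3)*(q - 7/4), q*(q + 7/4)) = 1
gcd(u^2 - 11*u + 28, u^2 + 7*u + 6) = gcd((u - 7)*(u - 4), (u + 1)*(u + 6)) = 1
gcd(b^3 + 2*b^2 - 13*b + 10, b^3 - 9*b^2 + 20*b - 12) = b^2 - 3*b + 2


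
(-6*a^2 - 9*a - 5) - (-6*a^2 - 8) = 3 - 9*a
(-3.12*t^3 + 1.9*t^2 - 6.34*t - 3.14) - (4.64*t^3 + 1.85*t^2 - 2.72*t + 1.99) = -7.76*t^3 + 0.0499999999999998*t^2 - 3.62*t - 5.13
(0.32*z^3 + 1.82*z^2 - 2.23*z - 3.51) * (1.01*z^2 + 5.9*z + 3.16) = 0.3232*z^5 + 3.7262*z^4 + 9.4969*z^3 - 10.9509*z^2 - 27.7558*z - 11.0916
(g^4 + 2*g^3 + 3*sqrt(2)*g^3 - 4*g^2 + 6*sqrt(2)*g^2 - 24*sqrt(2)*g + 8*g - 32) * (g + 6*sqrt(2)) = g^5 + 2*g^4 + 9*sqrt(2)*g^4 + 18*sqrt(2)*g^3 + 32*g^3 - 48*sqrt(2)*g^2 + 80*g^2 - 320*g + 48*sqrt(2)*g - 192*sqrt(2)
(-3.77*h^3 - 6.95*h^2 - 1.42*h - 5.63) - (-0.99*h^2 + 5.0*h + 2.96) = -3.77*h^3 - 5.96*h^2 - 6.42*h - 8.59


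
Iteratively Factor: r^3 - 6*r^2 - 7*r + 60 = (r - 4)*(r^2 - 2*r - 15) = (r - 5)*(r - 4)*(r + 3)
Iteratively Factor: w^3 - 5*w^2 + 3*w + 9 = (w + 1)*(w^2 - 6*w + 9) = (w - 3)*(w + 1)*(w - 3)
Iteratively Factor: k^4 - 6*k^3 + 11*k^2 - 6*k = (k)*(k^3 - 6*k^2 + 11*k - 6) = k*(k - 1)*(k^2 - 5*k + 6) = k*(k - 3)*(k - 1)*(k - 2)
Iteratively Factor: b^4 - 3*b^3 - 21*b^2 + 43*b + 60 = (b - 3)*(b^3 - 21*b - 20) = (b - 3)*(b + 1)*(b^2 - b - 20) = (b - 5)*(b - 3)*(b + 1)*(b + 4)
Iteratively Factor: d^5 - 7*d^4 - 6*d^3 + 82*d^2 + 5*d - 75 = (d - 5)*(d^4 - 2*d^3 - 16*d^2 + 2*d + 15) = (d - 5)^2*(d^3 + 3*d^2 - d - 3) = (d - 5)^2*(d + 3)*(d^2 - 1) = (d - 5)^2*(d - 1)*(d + 3)*(d + 1)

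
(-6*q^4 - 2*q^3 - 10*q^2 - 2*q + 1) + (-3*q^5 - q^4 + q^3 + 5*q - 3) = -3*q^5 - 7*q^4 - q^3 - 10*q^2 + 3*q - 2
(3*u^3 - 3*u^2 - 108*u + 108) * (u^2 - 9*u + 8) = 3*u^5 - 30*u^4 - 57*u^3 + 1056*u^2 - 1836*u + 864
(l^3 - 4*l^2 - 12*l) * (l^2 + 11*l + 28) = l^5 + 7*l^4 - 28*l^3 - 244*l^2 - 336*l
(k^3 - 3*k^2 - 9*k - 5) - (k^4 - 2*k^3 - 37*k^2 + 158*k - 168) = -k^4 + 3*k^3 + 34*k^2 - 167*k + 163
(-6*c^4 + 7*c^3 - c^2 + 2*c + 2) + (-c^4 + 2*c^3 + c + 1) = -7*c^4 + 9*c^3 - c^2 + 3*c + 3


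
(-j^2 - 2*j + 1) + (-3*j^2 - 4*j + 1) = -4*j^2 - 6*j + 2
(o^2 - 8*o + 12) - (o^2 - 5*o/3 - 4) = 16 - 19*o/3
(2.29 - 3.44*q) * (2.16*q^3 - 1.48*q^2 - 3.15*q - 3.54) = -7.4304*q^4 + 10.0376*q^3 + 7.4468*q^2 + 4.9641*q - 8.1066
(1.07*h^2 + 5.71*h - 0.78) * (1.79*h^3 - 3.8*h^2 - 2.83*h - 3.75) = 1.9153*h^5 + 6.1549*h^4 - 26.1223*h^3 - 17.2078*h^2 - 19.2051*h + 2.925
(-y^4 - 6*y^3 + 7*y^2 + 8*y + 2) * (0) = 0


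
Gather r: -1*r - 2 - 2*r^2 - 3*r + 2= -2*r^2 - 4*r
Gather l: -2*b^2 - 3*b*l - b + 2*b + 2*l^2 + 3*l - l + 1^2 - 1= -2*b^2 + b + 2*l^2 + l*(2 - 3*b)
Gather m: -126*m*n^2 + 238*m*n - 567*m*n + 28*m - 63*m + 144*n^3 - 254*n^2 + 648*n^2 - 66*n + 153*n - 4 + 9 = m*(-126*n^2 - 329*n - 35) + 144*n^3 + 394*n^2 + 87*n + 5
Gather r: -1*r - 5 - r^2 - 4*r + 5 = -r^2 - 5*r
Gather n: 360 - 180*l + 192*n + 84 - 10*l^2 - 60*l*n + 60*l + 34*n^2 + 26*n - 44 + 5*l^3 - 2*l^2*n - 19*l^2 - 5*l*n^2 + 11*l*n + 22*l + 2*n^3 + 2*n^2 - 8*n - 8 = 5*l^3 - 29*l^2 - 98*l + 2*n^3 + n^2*(36 - 5*l) + n*(-2*l^2 - 49*l + 210) + 392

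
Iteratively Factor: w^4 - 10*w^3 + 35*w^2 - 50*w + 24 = (w - 4)*(w^3 - 6*w^2 + 11*w - 6) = (w - 4)*(w - 1)*(w^2 - 5*w + 6) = (w - 4)*(w - 2)*(w - 1)*(w - 3)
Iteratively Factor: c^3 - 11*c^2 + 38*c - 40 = (c - 2)*(c^2 - 9*c + 20) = (c - 5)*(c - 2)*(c - 4)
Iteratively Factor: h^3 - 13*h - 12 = (h + 3)*(h^2 - 3*h - 4) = (h - 4)*(h + 3)*(h + 1)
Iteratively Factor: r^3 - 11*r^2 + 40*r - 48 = (r - 4)*(r^2 - 7*r + 12) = (r - 4)*(r - 3)*(r - 4)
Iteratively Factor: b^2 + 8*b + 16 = (b + 4)*(b + 4)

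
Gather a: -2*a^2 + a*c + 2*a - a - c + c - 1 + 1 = -2*a^2 + a*(c + 1)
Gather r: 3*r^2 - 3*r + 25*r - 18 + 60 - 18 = 3*r^2 + 22*r + 24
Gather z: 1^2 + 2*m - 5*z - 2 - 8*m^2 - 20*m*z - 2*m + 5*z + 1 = -8*m^2 - 20*m*z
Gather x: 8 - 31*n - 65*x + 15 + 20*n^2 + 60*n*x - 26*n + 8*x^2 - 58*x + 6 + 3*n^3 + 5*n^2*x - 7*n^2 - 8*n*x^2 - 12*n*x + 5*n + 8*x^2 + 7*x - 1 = 3*n^3 + 13*n^2 - 52*n + x^2*(16 - 8*n) + x*(5*n^2 + 48*n - 116) + 28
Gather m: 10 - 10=0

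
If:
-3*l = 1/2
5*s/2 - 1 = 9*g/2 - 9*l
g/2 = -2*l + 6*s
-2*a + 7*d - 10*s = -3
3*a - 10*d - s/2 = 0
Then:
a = -8457/206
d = -1268/103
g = -190/309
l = -1/6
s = -11/103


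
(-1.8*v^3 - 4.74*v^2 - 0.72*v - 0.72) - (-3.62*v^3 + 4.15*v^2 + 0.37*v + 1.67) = 1.82*v^3 - 8.89*v^2 - 1.09*v - 2.39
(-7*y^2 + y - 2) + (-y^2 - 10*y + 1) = -8*y^2 - 9*y - 1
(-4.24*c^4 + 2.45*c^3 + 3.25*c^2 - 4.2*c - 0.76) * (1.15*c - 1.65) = -4.876*c^5 + 9.8135*c^4 - 0.305000000000001*c^3 - 10.1925*c^2 + 6.056*c + 1.254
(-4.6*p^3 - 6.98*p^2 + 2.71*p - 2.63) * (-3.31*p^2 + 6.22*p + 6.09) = 15.226*p^5 - 5.5082*p^4 - 80.3997*p^3 - 16.9467*p^2 + 0.145299999999999*p - 16.0167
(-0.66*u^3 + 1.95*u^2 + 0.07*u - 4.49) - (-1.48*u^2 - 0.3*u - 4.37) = -0.66*u^3 + 3.43*u^2 + 0.37*u - 0.12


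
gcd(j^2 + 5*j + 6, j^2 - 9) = j + 3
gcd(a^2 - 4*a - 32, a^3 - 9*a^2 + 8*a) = a - 8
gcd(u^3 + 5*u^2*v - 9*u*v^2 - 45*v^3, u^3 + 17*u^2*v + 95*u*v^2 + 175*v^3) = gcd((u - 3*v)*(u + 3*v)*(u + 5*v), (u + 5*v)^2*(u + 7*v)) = u + 5*v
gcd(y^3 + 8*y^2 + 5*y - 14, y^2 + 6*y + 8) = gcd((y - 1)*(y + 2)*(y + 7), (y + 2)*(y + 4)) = y + 2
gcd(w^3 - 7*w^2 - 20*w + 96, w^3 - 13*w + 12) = w^2 + w - 12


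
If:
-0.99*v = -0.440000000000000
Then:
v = 0.44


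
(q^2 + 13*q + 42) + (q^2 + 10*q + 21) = 2*q^2 + 23*q + 63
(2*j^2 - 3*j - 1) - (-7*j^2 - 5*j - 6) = 9*j^2 + 2*j + 5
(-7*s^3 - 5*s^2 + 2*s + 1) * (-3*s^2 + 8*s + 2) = 21*s^5 - 41*s^4 - 60*s^3 + 3*s^2 + 12*s + 2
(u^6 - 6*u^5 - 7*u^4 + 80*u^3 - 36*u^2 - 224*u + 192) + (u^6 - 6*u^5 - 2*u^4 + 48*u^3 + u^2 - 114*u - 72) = 2*u^6 - 12*u^5 - 9*u^4 + 128*u^3 - 35*u^2 - 338*u + 120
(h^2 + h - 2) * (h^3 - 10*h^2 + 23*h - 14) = h^5 - 9*h^4 + 11*h^3 + 29*h^2 - 60*h + 28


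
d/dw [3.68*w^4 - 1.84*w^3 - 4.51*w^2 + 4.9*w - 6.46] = 14.72*w^3 - 5.52*w^2 - 9.02*w + 4.9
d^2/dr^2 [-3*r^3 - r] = -18*r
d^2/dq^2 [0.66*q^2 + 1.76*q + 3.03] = 1.32000000000000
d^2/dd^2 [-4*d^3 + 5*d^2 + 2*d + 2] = 10 - 24*d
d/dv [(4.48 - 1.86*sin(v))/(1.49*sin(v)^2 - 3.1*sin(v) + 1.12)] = (2.7714*sin(v)^2 - 13.3504*sin(v) + 11.8048)*cos(v)/(2.2201*sin(v)^4 - 9.238*sin(v)^3 + 12.9476*sin(v)^2 - 6.944*sin(v) + 1.2544)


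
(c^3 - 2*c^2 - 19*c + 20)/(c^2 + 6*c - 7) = (c^2 - c - 20)/(c + 7)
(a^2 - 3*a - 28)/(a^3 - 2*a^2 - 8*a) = (-a^2 + 3*a + 28)/(a*(-a^2 + 2*a + 8))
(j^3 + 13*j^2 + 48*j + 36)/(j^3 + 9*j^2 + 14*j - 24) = (j^2 + 7*j + 6)/(j^2 + 3*j - 4)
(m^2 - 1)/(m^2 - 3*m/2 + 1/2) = 2*(m + 1)/(2*m - 1)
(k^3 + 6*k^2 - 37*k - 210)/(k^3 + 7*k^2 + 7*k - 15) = (k^2 + k - 42)/(k^2 + 2*k - 3)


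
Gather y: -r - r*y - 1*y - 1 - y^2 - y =-r - y^2 + y*(-r - 2) - 1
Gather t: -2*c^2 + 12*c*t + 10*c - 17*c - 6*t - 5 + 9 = -2*c^2 - 7*c + t*(12*c - 6) + 4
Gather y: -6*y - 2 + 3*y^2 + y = 3*y^2 - 5*y - 2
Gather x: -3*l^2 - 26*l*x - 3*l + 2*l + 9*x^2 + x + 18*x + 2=-3*l^2 - l + 9*x^2 + x*(19 - 26*l) + 2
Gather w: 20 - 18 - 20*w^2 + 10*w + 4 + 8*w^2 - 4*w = -12*w^2 + 6*w + 6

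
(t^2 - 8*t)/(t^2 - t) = (t - 8)/(t - 1)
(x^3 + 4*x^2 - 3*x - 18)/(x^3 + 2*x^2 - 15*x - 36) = (x - 2)/(x - 4)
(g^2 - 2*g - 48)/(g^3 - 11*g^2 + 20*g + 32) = (g + 6)/(g^2 - 3*g - 4)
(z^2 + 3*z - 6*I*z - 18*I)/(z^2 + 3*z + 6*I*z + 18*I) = (z - 6*I)/(z + 6*I)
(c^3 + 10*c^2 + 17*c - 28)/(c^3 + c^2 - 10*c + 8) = (c + 7)/(c - 2)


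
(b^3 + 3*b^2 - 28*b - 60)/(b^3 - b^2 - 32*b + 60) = (b + 2)/(b - 2)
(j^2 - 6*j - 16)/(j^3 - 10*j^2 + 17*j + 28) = (j^2 - 6*j - 16)/(j^3 - 10*j^2 + 17*j + 28)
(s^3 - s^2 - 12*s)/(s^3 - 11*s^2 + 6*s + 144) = s*(s - 4)/(s^2 - 14*s + 48)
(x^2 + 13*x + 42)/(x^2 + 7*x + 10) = (x^2 + 13*x + 42)/(x^2 + 7*x + 10)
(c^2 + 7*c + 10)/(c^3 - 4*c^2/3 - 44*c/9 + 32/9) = 9*(c + 5)/(9*c^2 - 30*c + 16)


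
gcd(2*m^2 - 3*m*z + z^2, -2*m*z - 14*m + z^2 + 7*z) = -2*m + z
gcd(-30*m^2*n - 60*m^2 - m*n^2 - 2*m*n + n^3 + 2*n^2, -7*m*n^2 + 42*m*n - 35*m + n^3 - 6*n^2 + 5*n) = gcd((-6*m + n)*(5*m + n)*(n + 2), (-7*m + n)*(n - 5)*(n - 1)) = 1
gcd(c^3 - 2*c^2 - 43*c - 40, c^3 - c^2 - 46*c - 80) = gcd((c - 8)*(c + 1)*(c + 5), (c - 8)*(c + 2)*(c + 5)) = c^2 - 3*c - 40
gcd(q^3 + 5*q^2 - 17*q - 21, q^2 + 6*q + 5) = q + 1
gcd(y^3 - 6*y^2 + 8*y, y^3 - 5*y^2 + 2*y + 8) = y^2 - 6*y + 8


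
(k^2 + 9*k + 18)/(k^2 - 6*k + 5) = (k^2 + 9*k + 18)/(k^2 - 6*k + 5)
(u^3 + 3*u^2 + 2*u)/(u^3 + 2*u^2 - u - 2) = u/(u - 1)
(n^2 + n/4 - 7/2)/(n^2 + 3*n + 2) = (n - 7/4)/(n + 1)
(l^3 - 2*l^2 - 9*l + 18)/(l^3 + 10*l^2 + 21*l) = (l^2 - 5*l + 6)/(l*(l + 7))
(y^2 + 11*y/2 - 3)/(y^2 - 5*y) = (y^2 + 11*y/2 - 3)/(y*(y - 5))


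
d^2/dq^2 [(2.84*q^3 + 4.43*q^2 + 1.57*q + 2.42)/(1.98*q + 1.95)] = (22.267872*q^3 + 65.79144*q^2 + 64.7946*q + 40.541346)/(7.762392*q^3 + 22.93434*q^2 + 22.58685*q + 7.414875)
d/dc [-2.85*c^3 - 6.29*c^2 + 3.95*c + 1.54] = -8.55*c^2 - 12.58*c + 3.95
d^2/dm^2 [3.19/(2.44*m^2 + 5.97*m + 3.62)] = (-37.983968*m^2 - 92.936184*m + 3.19*(4.88*m + 5.97)*(9.76*m + 11.94) - 56.353264)/(2.44*m^2 + 5.97*m + 3.62)^3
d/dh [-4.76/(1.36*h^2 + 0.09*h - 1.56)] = (12.9472*h + 0.4284)/(1.36*h^2 + 0.09*h - 1.56)^2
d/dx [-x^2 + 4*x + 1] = 4 - 2*x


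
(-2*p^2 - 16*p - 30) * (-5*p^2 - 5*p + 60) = 10*p^4 + 90*p^3 + 110*p^2 - 810*p - 1800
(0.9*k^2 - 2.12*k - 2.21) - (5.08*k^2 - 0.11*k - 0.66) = -4.18*k^2 - 2.01*k - 1.55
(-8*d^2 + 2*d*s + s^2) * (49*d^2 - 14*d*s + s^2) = -392*d^4 + 210*d^3*s + 13*d^2*s^2 - 12*d*s^3 + s^4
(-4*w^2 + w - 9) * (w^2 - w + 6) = -4*w^4 + 5*w^3 - 34*w^2 + 15*w - 54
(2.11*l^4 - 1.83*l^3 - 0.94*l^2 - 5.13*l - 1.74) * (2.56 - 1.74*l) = -3.6714*l^5 + 8.5858*l^4 - 3.0492*l^3 + 6.5198*l^2 - 10.1052*l - 4.4544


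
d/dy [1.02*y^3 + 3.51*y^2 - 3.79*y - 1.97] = 3.06*y^2 + 7.02*y - 3.79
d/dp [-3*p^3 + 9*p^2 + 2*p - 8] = -9*p^2 + 18*p + 2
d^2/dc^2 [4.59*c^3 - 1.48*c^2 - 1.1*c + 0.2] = 27.54*c - 2.96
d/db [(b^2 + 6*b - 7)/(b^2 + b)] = (-5*b^2 + 14*b + 7)/(b^2*(b^2 + 2*b + 1))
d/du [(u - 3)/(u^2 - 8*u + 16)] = (2 - u)/(u^3 - 12*u^2 + 48*u - 64)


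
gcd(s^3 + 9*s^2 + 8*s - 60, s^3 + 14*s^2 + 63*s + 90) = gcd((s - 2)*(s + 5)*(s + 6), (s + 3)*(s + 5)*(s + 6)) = s^2 + 11*s + 30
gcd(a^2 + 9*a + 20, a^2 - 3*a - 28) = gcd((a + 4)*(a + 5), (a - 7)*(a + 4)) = a + 4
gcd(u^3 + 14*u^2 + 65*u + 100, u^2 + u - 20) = u + 5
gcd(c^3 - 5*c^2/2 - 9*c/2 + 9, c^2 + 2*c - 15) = c - 3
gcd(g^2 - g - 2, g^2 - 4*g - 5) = g + 1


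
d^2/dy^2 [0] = 0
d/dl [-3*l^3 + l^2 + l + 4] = -9*l^2 + 2*l + 1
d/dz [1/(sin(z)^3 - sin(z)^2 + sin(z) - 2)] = (-3*sin(z)^2 + 2*sin(z) - 1)*cos(z)/(sin(z)^3 - sin(z)^2 + sin(z) - 2)^2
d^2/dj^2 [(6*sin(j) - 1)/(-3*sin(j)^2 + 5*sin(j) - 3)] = (54*sin(j)^5 + 54*sin(j)^4 - 387*sin(j)^3 + 155*sin(j)^2 + 273*sin(j) - 148)/(3*sin(j)^2 - 5*sin(j) + 3)^3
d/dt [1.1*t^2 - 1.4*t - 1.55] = 2.2*t - 1.4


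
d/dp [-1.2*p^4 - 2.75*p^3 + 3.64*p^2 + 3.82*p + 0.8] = -4.8*p^3 - 8.25*p^2 + 7.28*p + 3.82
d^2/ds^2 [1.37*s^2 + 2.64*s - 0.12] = 2.74000000000000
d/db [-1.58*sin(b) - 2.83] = -1.58*cos(b)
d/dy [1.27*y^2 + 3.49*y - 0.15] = 2.54*y + 3.49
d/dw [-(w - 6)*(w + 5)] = 1 - 2*w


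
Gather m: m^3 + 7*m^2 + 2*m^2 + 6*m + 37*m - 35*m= m^3 + 9*m^2 + 8*m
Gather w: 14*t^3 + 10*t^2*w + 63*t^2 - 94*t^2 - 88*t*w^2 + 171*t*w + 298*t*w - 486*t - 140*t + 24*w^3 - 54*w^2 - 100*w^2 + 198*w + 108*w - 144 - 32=14*t^3 - 31*t^2 - 626*t + 24*w^3 + w^2*(-88*t - 154) + w*(10*t^2 + 469*t + 306) - 176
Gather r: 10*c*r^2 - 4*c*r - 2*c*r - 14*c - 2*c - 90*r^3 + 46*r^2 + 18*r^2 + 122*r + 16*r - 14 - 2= -16*c - 90*r^3 + r^2*(10*c + 64) + r*(138 - 6*c) - 16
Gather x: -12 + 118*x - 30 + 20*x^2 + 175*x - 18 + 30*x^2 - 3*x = 50*x^2 + 290*x - 60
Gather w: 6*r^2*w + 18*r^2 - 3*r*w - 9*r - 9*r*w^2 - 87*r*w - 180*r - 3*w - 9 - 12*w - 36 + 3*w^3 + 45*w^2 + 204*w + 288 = 18*r^2 - 189*r + 3*w^3 + w^2*(45 - 9*r) + w*(6*r^2 - 90*r + 189) + 243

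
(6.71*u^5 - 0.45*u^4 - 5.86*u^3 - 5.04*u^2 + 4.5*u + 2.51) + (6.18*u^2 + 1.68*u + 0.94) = 6.71*u^5 - 0.45*u^4 - 5.86*u^3 + 1.14*u^2 + 6.18*u + 3.45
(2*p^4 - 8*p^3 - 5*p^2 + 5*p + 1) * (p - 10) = 2*p^5 - 28*p^4 + 75*p^3 + 55*p^2 - 49*p - 10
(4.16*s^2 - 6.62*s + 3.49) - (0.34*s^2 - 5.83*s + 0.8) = 3.82*s^2 - 0.79*s + 2.69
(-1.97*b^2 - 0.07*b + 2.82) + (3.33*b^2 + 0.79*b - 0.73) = 1.36*b^2 + 0.72*b + 2.09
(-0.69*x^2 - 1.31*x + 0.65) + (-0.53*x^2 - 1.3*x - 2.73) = -1.22*x^2 - 2.61*x - 2.08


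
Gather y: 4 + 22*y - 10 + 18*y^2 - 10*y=18*y^2 + 12*y - 6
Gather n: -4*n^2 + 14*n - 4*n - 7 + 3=-4*n^2 + 10*n - 4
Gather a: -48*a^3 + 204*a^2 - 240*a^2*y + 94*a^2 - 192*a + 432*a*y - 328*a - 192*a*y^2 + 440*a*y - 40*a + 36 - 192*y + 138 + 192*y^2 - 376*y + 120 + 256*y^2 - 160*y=-48*a^3 + a^2*(298 - 240*y) + a*(-192*y^2 + 872*y - 560) + 448*y^2 - 728*y + 294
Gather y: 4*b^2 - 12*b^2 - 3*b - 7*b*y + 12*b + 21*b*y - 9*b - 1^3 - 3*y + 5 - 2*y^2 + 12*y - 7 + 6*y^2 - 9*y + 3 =-8*b^2 + 14*b*y + 4*y^2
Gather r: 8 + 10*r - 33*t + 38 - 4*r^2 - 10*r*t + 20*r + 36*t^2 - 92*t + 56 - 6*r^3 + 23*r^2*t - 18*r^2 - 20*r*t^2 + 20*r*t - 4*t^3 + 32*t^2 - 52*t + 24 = -6*r^3 + r^2*(23*t - 22) + r*(-20*t^2 + 10*t + 30) - 4*t^3 + 68*t^2 - 177*t + 126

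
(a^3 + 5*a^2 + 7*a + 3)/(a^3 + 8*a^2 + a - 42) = (a^2 + 2*a + 1)/(a^2 + 5*a - 14)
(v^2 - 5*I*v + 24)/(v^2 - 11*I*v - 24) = (v + 3*I)/(v - 3*I)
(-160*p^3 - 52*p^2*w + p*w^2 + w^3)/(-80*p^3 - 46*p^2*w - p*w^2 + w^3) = (4*p + w)/(2*p + w)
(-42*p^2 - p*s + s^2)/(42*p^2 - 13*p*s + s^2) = (-6*p - s)/(6*p - s)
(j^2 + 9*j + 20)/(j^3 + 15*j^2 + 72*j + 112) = (j + 5)/(j^2 + 11*j + 28)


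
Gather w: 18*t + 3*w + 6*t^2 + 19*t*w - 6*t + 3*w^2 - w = 6*t^2 + 12*t + 3*w^2 + w*(19*t + 2)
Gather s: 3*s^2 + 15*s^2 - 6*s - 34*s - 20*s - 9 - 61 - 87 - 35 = 18*s^2 - 60*s - 192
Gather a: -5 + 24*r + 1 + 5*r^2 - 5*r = 5*r^2 + 19*r - 4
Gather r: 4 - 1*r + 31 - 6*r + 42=77 - 7*r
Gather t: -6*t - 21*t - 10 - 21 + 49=18 - 27*t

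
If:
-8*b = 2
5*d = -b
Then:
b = -1/4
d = 1/20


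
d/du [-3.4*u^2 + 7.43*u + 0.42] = 7.43 - 6.8*u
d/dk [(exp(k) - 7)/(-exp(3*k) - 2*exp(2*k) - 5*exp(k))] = (2*exp(3*k) - 19*exp(2*k) - 28*exp(k) - 35)*exp(-k)/(exp(4*k) + 4*exp(3*k) + 14*exp(2*k) + 20*exp(k) + 25)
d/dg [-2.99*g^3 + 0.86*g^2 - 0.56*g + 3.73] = -8.97*g^2 + 1.72*g - 0.56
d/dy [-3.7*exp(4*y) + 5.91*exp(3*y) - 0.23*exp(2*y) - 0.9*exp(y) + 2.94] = (-14.8*exp(3*y) + 17.73*exp(2*y) - 0.46*exp(y) - 0.9)*exp(y)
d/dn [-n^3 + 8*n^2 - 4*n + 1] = -3*n^2 + 16*n - 4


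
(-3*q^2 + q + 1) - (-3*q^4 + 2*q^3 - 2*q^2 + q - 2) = 3*q^4 - 2*q^3 - q^2 + 3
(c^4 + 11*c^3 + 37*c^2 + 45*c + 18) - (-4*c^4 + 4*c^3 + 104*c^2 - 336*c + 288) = 5*c^4 + 7*c^3 - 67*c^2 + 381*c - 270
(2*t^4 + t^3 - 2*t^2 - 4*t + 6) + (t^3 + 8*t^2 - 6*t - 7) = 2*t^4 + 2*t^3 + 6*t^2 - 10*t - 1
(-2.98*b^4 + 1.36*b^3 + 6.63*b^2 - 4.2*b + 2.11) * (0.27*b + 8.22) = -0.8046*b^5 - 24.1284*b^4 + 12.9693*b^3 + 53.3646*b^2 - 33.9543*b + 17.3442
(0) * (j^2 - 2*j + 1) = 0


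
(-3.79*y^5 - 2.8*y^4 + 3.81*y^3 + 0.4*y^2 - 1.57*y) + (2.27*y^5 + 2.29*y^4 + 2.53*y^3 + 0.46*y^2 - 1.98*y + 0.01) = -1.52*y^5 - 0.51*y^4 + 6.34*y^3 + 0.86*y^2 - 3.55*y + 0.01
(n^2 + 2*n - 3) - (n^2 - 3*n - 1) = 5*n - 2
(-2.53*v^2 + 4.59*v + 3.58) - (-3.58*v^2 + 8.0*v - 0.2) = 1.05*v^2 - 3.41*v + 3.78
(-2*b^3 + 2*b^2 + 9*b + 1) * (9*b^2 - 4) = -18*b^5 + 18*b^4 + 89*b^3 + b^2 - 36*b - 4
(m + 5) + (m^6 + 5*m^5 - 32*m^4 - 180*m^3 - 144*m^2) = m^6 + 5*m^5 - 32*m^4 - 180*m^3 - 144*m^2 + m + 5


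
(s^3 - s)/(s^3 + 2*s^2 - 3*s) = (s + 1)/(s + 3)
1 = 1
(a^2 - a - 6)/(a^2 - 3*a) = (a + 2)/a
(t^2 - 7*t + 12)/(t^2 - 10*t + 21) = (t - 4)/(t - 7)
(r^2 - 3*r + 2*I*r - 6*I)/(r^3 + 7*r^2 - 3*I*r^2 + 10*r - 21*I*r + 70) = (r - 3)/(r^2 + r*(7 - 5*I) - 35*I)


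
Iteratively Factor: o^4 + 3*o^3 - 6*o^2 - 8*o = (o)*(o^3 + 3*o^2 - 6*o - 8) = o*(o + 1)*(o^2 + 2*o - 8) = o*(o - 2)*(o + 1)*(o + 4)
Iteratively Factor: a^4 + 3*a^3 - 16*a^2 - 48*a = (a)*(a^3 + 3*a^2 - 16*a - 48) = a*(a - 4)*(a^2 + 7*a + 12) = a*(a - 4)*(a + 3)*(a + 4)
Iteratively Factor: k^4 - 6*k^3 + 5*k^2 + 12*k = (k)*(k^3 - 6*k^2 + 5*k + 12) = k*(k + 1)*(k^2 - 7*k + 12) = k*(k - 4)*(k + 1)*(k - 3)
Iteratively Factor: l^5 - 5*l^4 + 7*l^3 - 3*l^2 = (l - 3)*(l^4 - 2*l^3 + l^2) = l*(l - 3)*(l^3 - 2*l^2 + l) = l*(l - 3)*(l - 1)*(l^2 - l) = l^2*(l - 3)*(l - 1)*(l - 1)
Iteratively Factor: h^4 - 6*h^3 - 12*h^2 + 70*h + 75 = (h - 5)*(h^3 - h^2 - 17*h - 15) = (h - 5)^2*(h^2 + 4*h + 3) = (h - 5)^2*(h + 3)*(h + 1)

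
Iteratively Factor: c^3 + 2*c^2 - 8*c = (c - 2)*(c^2 + 4*c) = (c - 2)*(c + 4)*(c)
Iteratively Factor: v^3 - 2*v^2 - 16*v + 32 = (v - 2)*(v^2 - 16) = (v - 2)*(v + 4)*(v - 4)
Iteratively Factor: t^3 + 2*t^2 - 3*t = (t - 1)*(t^2 + 3*t) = (t - 1)*(t + 3)*(t)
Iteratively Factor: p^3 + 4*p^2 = (p + 4)*(p^2) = p*(p + 4)*(p)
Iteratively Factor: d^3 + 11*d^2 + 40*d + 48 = (d + 3)*(d^2 + 8*d + 16) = (d + 3)*(d + 4)*(d + 4)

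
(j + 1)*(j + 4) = j^2 + 5*j + 4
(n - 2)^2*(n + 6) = n^3 + 2*n^2 - 20*n + 24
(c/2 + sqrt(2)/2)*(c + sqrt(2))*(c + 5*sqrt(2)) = c^3/2 + 7*sqrt(2)*c^2/2 + 11*c + 5*sqrt(2)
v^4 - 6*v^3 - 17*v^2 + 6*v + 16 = (v - 8)*(v - 1)*(v + 1)*(v + 2)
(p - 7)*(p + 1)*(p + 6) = p^3 - 43*p - 42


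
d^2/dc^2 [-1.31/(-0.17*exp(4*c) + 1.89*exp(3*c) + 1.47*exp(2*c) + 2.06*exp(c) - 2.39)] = ((-3.5632*exp(3*c) + 22.2831*exp(2*c) + 7.7028*exp(c) + 2.6986)*(-0.17*exp(4*c) + 1.89*exp(3*c) + 1.47*exp(2*c) + 2.06*exp(c) - 2.39) - 1.31*(-1.36*exp(3*c) + 11.34*exp(2*c) + 5.88*exp(c) + 4.12)*(-0.68*exp(3*c) + 5.67*exp(2*c) + 2.94*exp(c) + 2.06)*exp(c))*exp(c)/(-0.17*exp(4*c) + 1.89*exp(3*c) + 1.47*exp(2*c) + 2.06*exp(c) - 2.39)^3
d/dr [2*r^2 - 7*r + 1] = 4*r - 7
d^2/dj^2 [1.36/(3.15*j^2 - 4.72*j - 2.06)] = (26.9892*j^2 - 40.44096*j - 1.36*(6.3*j - 4.72)*(12.6*j - 9.44) - 17.65008)/(-3.15*j^2 + 4.72*j + 2.06)^3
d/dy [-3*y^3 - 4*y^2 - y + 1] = -9*y^2 - 8*y - 1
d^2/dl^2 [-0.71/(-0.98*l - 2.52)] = 1.363768/(0.98*l + 2.52)^3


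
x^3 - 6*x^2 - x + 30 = (x - 5)*(x - 3)*(x + 2)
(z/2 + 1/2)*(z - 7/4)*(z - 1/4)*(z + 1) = z^4/2 - 41*z^2/32 - 9*z/16 + 7/32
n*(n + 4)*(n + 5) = n^3 + 9*n^2 + 20*n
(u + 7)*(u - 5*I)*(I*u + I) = I*u^3 + 5*u^2 + 8*I*u^2 + 40*u + 7*I*u + 35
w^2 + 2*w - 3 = (w - 1)*(w + 3)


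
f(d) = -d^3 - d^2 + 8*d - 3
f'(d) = -3*d^2 - 2*d + 8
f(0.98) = 2.94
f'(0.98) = 3.16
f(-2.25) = -14.67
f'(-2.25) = -2.69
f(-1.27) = -12.72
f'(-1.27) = 5.70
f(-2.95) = -9.63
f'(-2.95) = -12.21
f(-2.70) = -12.21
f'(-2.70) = -8.47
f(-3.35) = -3.43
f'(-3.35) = -18.97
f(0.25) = -1.08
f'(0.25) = 7.31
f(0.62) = 1.34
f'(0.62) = 5.61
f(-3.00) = -9.00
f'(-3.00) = -13.00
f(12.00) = -1779.00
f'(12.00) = -448.00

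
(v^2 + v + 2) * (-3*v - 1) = -3*v^3 - 4*v^2 - 7*v - 2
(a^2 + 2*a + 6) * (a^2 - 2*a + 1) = a^4 + 3*a^2 - 10*a + 6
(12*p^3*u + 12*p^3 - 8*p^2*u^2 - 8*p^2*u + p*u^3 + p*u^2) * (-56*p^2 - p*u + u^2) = -672*p^5*u - 672*p^5 + 436*p^4*u^2 + 436*p^4*u - 36*p^3*u^3 - 36*p^3*u^2 - 9*p^2*u^4 - 9*p^2*u^3 + p*u^5 + p*u^4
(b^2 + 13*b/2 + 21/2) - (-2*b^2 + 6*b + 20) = 3*b^2 + b/2 - 19/2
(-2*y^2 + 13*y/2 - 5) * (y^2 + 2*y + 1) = -2*y^4 + 5*y^3/2 + 6*y^2 - 7*y/2 - 5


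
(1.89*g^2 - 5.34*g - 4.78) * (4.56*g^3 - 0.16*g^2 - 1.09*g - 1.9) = 8.6184*g^5 - 24.6528*g^4 - 23.0025*g^3 + 2.9944*g^2 + 15.3562*g + 9.082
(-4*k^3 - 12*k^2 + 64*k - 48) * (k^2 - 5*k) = -4*k^5 + 8*k^4 + 124*k^3 - 368*k^2 + 240*k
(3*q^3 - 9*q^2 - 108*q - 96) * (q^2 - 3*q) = 3*q^5 - 18*q^4 - 81*q^3 + 228*q^2 + 288*q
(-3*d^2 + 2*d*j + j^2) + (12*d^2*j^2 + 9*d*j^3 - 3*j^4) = 12*d^2*j^2 - 3*d^2 + 9*d*j^3 + 2*d*j - 3*j^4 + j^2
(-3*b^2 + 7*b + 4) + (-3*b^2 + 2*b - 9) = -6*b^2 + 9*b - 5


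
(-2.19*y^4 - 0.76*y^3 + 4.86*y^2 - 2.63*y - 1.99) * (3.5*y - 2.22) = -7.665*y^5 + 2.2018*y^4 + 18.6972*y^3 - 19.9942*y^2 - 1.1264*y + 4.4178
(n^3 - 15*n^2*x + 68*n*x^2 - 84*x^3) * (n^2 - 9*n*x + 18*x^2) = n^5 - 24*n^4*x + 221*n^3*x^2 - 966*n^2*x^3 + 1980*n*x^4 - 1512*x^5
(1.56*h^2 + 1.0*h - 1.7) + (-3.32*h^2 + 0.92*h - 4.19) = -1.76*h^2 + 1.92*h - 5.89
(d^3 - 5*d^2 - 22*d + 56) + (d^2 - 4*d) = d^3 - 4*d^2 - 26*d + 56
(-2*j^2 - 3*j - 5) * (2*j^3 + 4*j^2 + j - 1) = -4*j^5 - 14*j^4 - 24*j^3 - 21*j^2 - 2*j + 5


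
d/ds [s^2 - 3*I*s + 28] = 2*s - 3*I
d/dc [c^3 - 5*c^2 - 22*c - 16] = 3*c^2 - 10*c - 22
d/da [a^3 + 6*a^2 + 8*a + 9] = 3*a^2 + 12*a + 8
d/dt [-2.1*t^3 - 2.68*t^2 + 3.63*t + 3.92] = -6.3*t^2 - 5.36*t + 3.63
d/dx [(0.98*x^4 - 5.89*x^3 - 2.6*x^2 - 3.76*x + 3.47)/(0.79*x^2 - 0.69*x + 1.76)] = (1.5484*x^5 - 6.6817*x^4 + 15.0274*x^3 - 26.3348*x^2 - 14.6346*x - 4.2233)/(0.6241*x^4 - 1.0902*x^3 + 3.2569*x^2 - 2.4288*x + 3.0976)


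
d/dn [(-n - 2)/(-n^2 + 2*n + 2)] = (-n^2 - 4*n + 2)/(n^4 - 4*n^3 + 8*n + 4)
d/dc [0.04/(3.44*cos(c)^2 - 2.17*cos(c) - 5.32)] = (0.2752*cos(c) - 0.0868)*sin(c)/(-3.44*cos(c)^2 + 2.17*cos(c) + 5.32)^2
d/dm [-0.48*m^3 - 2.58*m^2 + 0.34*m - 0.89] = -1.44*m^2 - 5.16*m + 0.34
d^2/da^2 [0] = 0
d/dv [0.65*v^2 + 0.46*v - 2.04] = 1.3*v + 0.46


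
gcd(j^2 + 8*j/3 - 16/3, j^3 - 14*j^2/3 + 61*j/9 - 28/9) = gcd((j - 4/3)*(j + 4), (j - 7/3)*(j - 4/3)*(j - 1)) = j - 4/3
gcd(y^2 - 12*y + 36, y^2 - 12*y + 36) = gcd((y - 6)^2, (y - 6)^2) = y^2 - 12*y + 36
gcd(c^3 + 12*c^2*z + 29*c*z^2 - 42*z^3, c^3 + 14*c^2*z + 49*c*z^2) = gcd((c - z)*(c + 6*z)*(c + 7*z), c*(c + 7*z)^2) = c + 7*z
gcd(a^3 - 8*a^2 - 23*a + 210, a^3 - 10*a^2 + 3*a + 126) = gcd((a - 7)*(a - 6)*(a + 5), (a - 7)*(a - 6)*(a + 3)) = a^2 - 13*a + 42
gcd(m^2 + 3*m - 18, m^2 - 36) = m + 6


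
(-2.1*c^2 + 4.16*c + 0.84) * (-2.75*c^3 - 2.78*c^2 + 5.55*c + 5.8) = 5.775*c^5 - 5.602*c^4 - 25.5298*c^3 + 8.5728*c^2 + 28.79*c + 4.872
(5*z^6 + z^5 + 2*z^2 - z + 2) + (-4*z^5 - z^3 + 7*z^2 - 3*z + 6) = 5*z^6 - 3*z^5 - z^3 + 9*z^2 - 4*z + 8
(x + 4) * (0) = 0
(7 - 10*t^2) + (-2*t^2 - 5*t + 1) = -12*t^2 - 5*t + 8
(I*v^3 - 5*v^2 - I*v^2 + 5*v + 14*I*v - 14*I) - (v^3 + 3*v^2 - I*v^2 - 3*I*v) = -v^3 + I*v^3 - 8*v^2 + 5*v + 17*I*v - 14*I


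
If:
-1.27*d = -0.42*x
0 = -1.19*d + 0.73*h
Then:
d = 0.330708661417323*x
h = 0.539100420666595*x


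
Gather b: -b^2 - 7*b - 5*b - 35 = -b^2 - 12*b - 35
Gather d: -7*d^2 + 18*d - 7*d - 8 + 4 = -7*d^2 + 11*d - 4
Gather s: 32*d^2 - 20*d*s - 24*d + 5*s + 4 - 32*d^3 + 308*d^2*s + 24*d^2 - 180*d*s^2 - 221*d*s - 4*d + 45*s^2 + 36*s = -32*d^3 + 56*d^2 - 28*d + s^2*(45 - 180*d) + s*(308*d^2 - 241*d + 41) + 4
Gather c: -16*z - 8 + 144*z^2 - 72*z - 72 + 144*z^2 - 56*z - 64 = 288*z^2 - 144*z - 144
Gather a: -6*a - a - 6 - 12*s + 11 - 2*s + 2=-7*a - 14*s + 7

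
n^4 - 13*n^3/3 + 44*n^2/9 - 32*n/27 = n*(n - 8/3)*(n - 4/3)*(n - 1/3)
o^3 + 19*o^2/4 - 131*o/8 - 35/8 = (o - 5/2)*(o + 1/4)*(o + 7)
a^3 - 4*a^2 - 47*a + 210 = (a - 6)*(a - 5)*(a + 7)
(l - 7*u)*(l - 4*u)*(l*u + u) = l^3*u - 11*l^2*u^2 + l^2*u + 28*l*u^3 - 11*l*u^2 + 28*u^3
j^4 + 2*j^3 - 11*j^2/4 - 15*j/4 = j*(j - 3/2)*(j + 1)*(j + 5/2)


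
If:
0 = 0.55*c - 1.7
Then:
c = 3.09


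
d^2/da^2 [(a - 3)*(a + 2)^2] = 6*a + 2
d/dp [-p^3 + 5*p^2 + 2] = p*(10 - 3*p)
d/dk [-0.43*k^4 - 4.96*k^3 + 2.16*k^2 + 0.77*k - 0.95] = -1.72*k^3 - 14.88*k^2 + 4.32*k + 0.77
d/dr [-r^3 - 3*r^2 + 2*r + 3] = -3*r^2 - 6*r + 2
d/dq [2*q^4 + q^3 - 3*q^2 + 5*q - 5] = 8*q^3 + 3*q^2 - 6*q + 5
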